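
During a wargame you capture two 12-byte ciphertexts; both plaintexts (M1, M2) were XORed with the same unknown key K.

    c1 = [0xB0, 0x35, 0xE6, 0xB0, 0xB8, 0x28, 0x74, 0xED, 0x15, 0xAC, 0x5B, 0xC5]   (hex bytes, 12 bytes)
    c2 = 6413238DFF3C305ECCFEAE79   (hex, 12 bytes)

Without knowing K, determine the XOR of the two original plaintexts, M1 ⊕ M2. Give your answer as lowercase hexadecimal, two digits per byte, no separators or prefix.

c1 ⊕ c2 = (M1 ⊕ K) ⊕ (M2 ⊕ K) = M1 ⊕ M2 — the shared key cancels under XOR.
byte 0: b0 xor 64 = d4
byte 1: 35 xor 13 = 26
byte 2: e6 xor 23 = c5
byte 3: b0 xor 8d = 3d
byte 4: b8 xor ff = 47
byte 5: 28 xor 3c = 14
byte 6: 74 xor 30 = 44
byte 7: ed xor 5e = b3
byte 8: 15 xor cc = d9
byte 9: ac xor fe = 52
byte 10: 5b xor ae = f5
byte 11: c5 xor 79 = bc

d426c53d471444b3d952f5bc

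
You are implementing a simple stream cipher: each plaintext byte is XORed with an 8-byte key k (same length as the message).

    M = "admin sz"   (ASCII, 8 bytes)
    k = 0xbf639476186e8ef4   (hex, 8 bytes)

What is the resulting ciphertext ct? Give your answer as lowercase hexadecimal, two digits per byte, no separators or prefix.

byte 0: 61 XOR bf = de
byte 1: 64 XOR 63 = 07
byte 2: 6d XOR 94 = f9
byte 3: 69 XOR 76 = 1f
byte 4: 6e XOR 18 = 76
byte 5: 20 XOR 6e = 4e
byte 6: 73 XOR 8e = fd
byte 7: 7a XOR f4 = 8e

de07f91f764efd8e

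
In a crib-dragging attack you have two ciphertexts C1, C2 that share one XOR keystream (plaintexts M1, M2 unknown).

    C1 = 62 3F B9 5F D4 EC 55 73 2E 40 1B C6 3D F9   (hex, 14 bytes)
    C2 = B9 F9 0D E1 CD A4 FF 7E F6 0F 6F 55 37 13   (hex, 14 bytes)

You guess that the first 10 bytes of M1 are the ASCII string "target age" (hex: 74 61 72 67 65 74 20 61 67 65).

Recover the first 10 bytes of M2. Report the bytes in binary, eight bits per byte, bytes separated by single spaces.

10101111 10100111 11000110 11011001 01111100 00111100 10001010 01101100 10111111 00101010

First, C1 ⊕ C2 = (M1 ⊕ K) ⊕ (M2 ⊕ K) = M1 ⊕ M2, so the key drops out. Then M2 = (M1 ⊕ M2) ⊕ M1 over the first 10 bytes.
byte 0: (62 xor b9) xor 74 = db xor 74 = af
byte 1: (3f xor f9) xor 61 = c6 xor 61 = a7
byte 2: (b9 xor 0d) xor 72 = b4 xor 72 = c6
byte 3: (5f xor e1) xor 67 = be xor 67 = d9
byte 4: (d4 xor cd) xor 65 = 19 xor 65 = 7c
byte 5: (ec xor a4) xor 74 = 48 xor 74 = 3c
byte 6: (55 xor ff) xor 20 = aa xor 20 = 8a
byte 7: (73 xor 7e) xor 61 = 0d xor 61 = 6c
byte 8: (2e xor f6) xor 67 = d8 xor 67 = bf
byte 9: (40 xor 0f) xor 65 = 4f xor 65 = 2a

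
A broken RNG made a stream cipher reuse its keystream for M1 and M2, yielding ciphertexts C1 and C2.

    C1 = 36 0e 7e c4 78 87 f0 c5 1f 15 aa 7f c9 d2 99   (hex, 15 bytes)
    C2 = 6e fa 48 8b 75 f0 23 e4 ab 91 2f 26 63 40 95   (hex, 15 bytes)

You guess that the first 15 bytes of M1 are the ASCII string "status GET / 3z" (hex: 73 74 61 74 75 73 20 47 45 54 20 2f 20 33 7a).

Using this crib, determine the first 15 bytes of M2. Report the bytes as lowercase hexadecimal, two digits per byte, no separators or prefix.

First, C1 ⊕ C2 = (M1 ⊕ K) ⊕ (M2 ⊕ K) = M1 ⊕ M2, so the key drops out. Then M2 = (M1 ⊕ M2) ⊕ M1 over the first 15 bytes.
byte 0: (36 ⊕ 6e) ⊕ 73 = 58 ⊕ 73 = 2b
byte 1: (0e ⊕ fa) ⊕ 74 = f4 ⊕ 74 = 80
byte 2: (7e ⊕ 48) ⊕ 61 = 36 ⊕ 61 = 57
byte 3: (c4 ⊕ 8b) ⊕ 74 = 4f ⊕ 74 = 3b
byte 4: (78 ⊕ 75) ⊕ 75 = 0d ⊕ 75 = 78
byte 5: (87 ⊕ f0) ⊕ 73 = 77 ⊕ 73 = 04
byte 6: (f0 ⊕ 23) ⊕ 20 = d3 ⊕ 20 = f3
byte 7: (c5 ⊕ e4) ⊕ 47 = 21 ⊕ 47 = 66
byte 8: (1f ⊕ ab) ⊕ 45 = b4 ⊕ 45 = f1
byte 9: (15 ⊕ 91) ⊕ 54 = 84 ⊕ 54 = d0
byte 10: (aa ⊕ 2f) ⊕ 20 = 85 ⊕ 20 = a5
byte 11: (7f ⊕ 26) ⊕ 2f = 59 ⊕ 2f = 76
byte 12: (c9 ⊕ 63) ⊕ 20 = aa ⊕ 20 = 8a
byte 13: (d2 ⊕ 40) ⊕ 33 = 92 ⊕ 33 = a1
byte 14: (99 ⊕ 95) ⊕ 7a = 0c ⊕ 7a = 76

2b80573b7804f366f1d0a5768aa176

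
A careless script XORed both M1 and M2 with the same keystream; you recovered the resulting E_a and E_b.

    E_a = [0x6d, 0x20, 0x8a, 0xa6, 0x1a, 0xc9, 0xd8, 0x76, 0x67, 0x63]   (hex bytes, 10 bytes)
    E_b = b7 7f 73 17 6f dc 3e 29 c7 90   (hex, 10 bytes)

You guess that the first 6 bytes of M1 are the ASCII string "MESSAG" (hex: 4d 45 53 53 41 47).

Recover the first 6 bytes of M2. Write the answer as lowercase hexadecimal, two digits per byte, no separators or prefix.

First, E_a ⊕ E_b = (M1 ⊕ K) ⊕ (M2 ⊕ K) = M1 ⊕ M2, so the key drops out. Then M2 = (M1 ⊕ M2) ⊕ M1 over the first 6 bytes.
byte 0: (6d XOR b7) XOR 4d = da XOR 4d = 97
byte 1: (20 XOR 7f) XOR 45 = 5f XOR 45 = 1a
byte 2: (8a XOR 73) XOR 53 = f9 XOR 53 = aa
byte 3: (a6 XOR 17) XOR 53 = b1 XOR 53 = e2
byte 4: (1a XOR 6f) XOR 41 = 75 XOR 41 = 34
byte 5: (c9 XOR dc) XOR 47 = 15 XOR 47 = 52

971aaae23452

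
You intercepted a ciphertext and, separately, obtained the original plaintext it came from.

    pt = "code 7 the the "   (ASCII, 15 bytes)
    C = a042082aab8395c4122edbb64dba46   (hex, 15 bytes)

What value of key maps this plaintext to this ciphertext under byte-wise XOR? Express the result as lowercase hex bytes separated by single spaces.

c3 2d 6c 4f 8b b4 b5 b0 7a 4b fb c2 25 df 66

Since C = pt ⊕ key, XORing both sides with pt gives key = pt ⊕ C.
byte 0: 63 xor a0 = c3
byte 1: 6f xor 42 = 2d
byte 2: 64 xor 08 = 6c
byte 3: 65 xor 2a = 4f
byte 4: 20 xor ab = 8b
byte 5: 37 xor 83 = b4
byte 6: 20 xor 95 = b5
byte 7: 74 xor c4 = b0
byte 8: 68 xor 12 = 7a
byte 9: 65 xor 2e = 4b
byte 10: 20 xor db = fb
byte 11: 74 xor b6 = c2
byte 12: 68 xor 4d = 25
byte 13: 65 xor ba = df
byte 14: 20 xor 46 = 66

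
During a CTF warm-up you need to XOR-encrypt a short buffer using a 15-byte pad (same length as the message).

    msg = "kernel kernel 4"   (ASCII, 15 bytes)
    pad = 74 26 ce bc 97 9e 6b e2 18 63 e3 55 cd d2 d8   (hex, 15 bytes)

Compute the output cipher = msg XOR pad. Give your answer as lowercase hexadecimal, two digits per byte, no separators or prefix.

XOR is its own inverse, so applying the key byte-wise gives the result directly.
01101011 xor 01110100 = 00011111
01100101 xor 00100110 = 01000011
01110010 xor 11001110 = 10111100
01101110 xor 10111100 = 11010010
01100101 xor 10010111 = 11110010
01101100 xor 10011110 = 11110010
00100000 xor 01101011 = 01001011
01101011 xor 11100010 = 10001001
01100101 xor 00011000 = 01111101
01110010 xor 01100011 = 00010001
01101110 xor 11100011 = 10001101
01100101 xor 01010101 = 00110000
01101100 xor 11001101 = 10100001
00100000 xor 11010010 = 11110010
00110100 xor 11011000 = 11101100

1f43bcd2f2f24b897d118d30a1f2ec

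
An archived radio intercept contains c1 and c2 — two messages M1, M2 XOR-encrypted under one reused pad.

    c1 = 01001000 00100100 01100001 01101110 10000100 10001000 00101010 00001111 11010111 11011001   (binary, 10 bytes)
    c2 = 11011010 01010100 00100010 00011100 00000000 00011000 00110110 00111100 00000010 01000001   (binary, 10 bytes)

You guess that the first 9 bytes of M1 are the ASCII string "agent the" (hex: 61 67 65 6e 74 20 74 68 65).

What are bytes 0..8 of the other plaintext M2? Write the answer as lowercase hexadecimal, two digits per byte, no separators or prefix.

f317261cf0b0685bb0

First, c1 ⊕ c2 = (M1 ⊕ K) ⊕ (M2 ⊕ K) = M1 ⊕ M2, so the key drops out. Then M2 = (M1 ⊕ M2) ⊕ M1 over the first 9 bytes.
byte 0: (48 xor da) xor 61 = 92 xor 61 = f3
byte 1: (24 xor 54) xor 67 = 70 xor 67 = 17
byte 2: (61 xor 22) xor 65 = 43 xor 65 = 26
byte 3: (6e xor 1c) xor 6e = 72 xor 6e = 1c
byte 4: (84 xor 00) xor 74 = 84 xor 74 = f0
byte 5: (88 xor 18) xor 20 = 90 xor 20 = b0
byte 6: (2a xor 36) xor 74 = 1c xor 74 = 68
byte 7: (0f xor 3c) xor 68 = 33 xor 68 = 5b
byte 8: (d7 xor 02) xor 65 = d5 xor 65 = b0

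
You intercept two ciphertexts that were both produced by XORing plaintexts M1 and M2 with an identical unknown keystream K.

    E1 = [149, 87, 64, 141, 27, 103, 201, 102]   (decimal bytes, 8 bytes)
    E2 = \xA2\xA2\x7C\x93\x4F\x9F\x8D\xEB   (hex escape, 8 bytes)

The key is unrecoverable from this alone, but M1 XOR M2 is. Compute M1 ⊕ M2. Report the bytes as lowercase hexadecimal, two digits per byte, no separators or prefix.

E1 ⊕ E2 = (M1 ⊕ K) ⊕ (M2 ⊕ K) = M1 ⊕ M2 — the shared key cancels under XOR.
10010101 XOR 10100010 = 00110111
01010111 XOR 10100010 = 11110101
01000000 XOR 01111100 = 00111100
10001101 XOR 10010011 = 00011110
00011011 XOR 01001111 = 01010100
01100111 XOR 10011111 = 11111000
11001001 XOR 10001101 = 01000100
01100110 XOR 11101011 = 10001101

37f53c1e54f8448d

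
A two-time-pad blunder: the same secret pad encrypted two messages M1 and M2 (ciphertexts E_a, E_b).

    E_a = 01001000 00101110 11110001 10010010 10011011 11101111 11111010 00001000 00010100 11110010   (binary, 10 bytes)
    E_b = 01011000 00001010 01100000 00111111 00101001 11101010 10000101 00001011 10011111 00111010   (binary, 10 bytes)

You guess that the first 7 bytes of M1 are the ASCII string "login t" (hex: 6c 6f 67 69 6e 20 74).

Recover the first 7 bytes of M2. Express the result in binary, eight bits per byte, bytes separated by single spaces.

01111100 01001011 11110110 11000100 11011100 00100101 00001011

First, E_a ⊕ E_b = (M1 ⊕ K) ⊕ (M2 ⊕ K) = M1 ⊕ M2, so the key drops out. Then M2 = (M1 ⊕ M2) ⊕ M1 over the first 7 bytes.
byte 0: (48 XOR 58) XOR 6c = 10 XOR 6c = 7c
byte 1: (2e XOR 0a) XOR 6f = 24 XOR 6f = 4b
byte 2: (f1 XOR 60) XOR 67 = 91 XOR 67 = f6
byte 3: (92 XOR 3f) XOR 69 = ad XOR 69 = c4
byte 4: (9b XOR 29) XOR 6e = b2 XOR 6e = dc
byte 5: (ef XOR ea) XOR 20 = 05 XOR 20 = 25
byte 6: (fa XOR 85) XOR 74 = 7f XOR 74 = 0b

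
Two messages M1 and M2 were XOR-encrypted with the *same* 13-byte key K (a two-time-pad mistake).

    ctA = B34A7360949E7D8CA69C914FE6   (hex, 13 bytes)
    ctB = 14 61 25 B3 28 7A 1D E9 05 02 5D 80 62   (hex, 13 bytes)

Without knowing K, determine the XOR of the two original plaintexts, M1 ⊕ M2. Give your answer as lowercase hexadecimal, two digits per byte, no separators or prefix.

a72b56d3bce46065a39ecccf84

ctA ⊕ ctB = (M1 ⊕ K) ⊕ (M2 ⊕ K) = M1 ⊕ M2 — the shared key cancels under XOR.
byte 0: b3 xor 14 = a7
byte 1: 4a xor 61 = 2b
byte 2: 73 xor 25 = 56
byte 3: 60 xor b3 = d3
byte 4: 94 xor 28 = bc
byte 5: 9e xor 7a = e4
byte 6: 7d xor 1d = 60
byte 7: 8c xor e9 = 65
byte 8: a6 xor 05 = a3
byte 9: 9c xor 02 = 9e
byte 10: 91 xor 5d = cc
byte 11: 4f xor 80 = cf
byte 12: e6 xor 62 = 84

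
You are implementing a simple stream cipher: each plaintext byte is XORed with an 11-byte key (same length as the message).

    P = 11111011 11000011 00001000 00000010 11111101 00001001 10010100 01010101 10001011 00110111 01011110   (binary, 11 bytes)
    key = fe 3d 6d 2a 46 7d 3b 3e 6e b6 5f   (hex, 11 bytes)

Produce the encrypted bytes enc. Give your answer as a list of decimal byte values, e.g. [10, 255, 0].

251 ⊕ 254 =   5
195 ⊕  61 = 254
  8 ⊕ 109 = 101
  2 ⊕  42 =  40
253 ⊕  70 = 187
  9 ⊕ 125 = 116
148 ⊕  59 = 175
 85 ⊕  62 = 107
139 ⊕ 110 = 229
 55 ⊕ 182 = 129
 94 ⊕  95 =   1

[5, 254, 101, 40, 187, 116, 175, 107, 229, 129, 1]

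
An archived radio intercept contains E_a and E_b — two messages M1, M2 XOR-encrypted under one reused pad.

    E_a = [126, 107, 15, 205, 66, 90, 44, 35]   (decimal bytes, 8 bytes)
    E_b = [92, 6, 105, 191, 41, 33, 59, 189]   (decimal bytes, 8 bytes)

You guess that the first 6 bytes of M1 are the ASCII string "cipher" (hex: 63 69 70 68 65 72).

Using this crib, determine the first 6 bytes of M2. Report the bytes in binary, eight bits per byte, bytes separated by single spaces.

First, E_a ⊕ E_b = (M1 ⊕ K) ⊕ (M2 ⊕ K) = M1 ⊕ M2, so the key drops out. Then M2 = (M1 ⊕ M2) ⊕ M1 over the first 6 bytes.
byte 0: (7e xor 5c) xor 63 = 22 xor 63 = 41
byte 1: (6b xor 06) xor 69 = 6d xor 69 = 04
byte 2: (0f xor 69) xor 70 = 66 xor 70 = 16
byte 3: (cd xor bf) xor 68 = 72 xor 68 = 1a
byte 4: (42 xor 29) xor 65 = 6b xor 65 = 0e
byte 5: (5a xor 21) xor 72 = 7b xor 72 = 09

01000001 00000100 00010110 00011010 00001110 00001001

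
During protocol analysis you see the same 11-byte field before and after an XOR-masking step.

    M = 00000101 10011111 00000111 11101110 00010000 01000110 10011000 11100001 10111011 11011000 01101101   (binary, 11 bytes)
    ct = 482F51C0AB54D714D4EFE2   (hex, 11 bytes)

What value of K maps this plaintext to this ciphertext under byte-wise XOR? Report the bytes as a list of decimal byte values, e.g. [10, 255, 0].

Since ct = M ⊕ K, XORing both sides with M gives K = M ⊕ ct.
  5 ⊕  72 =  77
159 ⊕  47 = 176
  7 ⊕  81 =  86
238 ⊕ 192 =  46
 16 ⊕ 171 = 187
 70 ⊕  84 =  18
152 ⊕ 215 =  79
225 ⊕  20 = 245
187 ⊕ 212 = 111
216 ⊕ 239 =  55
109 ⊕ 226 = 143

[77, 176, 86, 46, 187, 18, 79, 245, 111, 55, 143]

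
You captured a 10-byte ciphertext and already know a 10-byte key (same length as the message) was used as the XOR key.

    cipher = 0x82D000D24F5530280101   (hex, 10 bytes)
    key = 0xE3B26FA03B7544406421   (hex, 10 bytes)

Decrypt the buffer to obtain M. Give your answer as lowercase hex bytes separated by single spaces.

61 62 6f 72 74 20 74 68 65 20

XOR is its own inverse, so applying the key byte-wise gives the result directly.
10000010 ⊕ 11100011 = 01100001
11010000 ⊕ 10110010 = 01100010
00000000 ⊕ 01101111 = 01101111
11010010 ⊕ 10100000 = 01110010
01001111 ⊕ 00111011 = 01110100
01010101 ⊕ 01110101 = 00100000
00110000 ⊕ 01000100 = 01110100
00101000 ⊕ 01000000 = 01101000
00000001 ⊕ 01100100 = 01100101
00000001 ⊕ 00100001 = 00100000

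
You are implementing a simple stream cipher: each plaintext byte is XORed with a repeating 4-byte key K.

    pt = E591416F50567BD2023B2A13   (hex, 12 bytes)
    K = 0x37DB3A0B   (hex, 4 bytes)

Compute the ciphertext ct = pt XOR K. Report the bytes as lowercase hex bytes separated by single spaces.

The 4-byte key repeats, so the effective keystream is 37 db 3a 0b 37 db 3a 0b 37 db 3a 0b.
byte 0: 229 xor  55 = 210
byte 1: 145 xor 219 =  74
byte 2:  65 xor  58 = 123
byte 3: 111 xor  11 = 100
byte 4:  80 xor  55 = 103
byte 5:  86 xor 219 = 141
byte 6: 123 xor  58 =  65
byte 7: 210 xor  11 = 217
byte 8:   2 xor  55 =  53
byte 9:  59 xor 219 = 224
byte 10:  42 xor  58 =  16
byte 11:  19 xor  11 =  24

d2 4a 7b 64 67 8d 41 d9 35 e0 10 18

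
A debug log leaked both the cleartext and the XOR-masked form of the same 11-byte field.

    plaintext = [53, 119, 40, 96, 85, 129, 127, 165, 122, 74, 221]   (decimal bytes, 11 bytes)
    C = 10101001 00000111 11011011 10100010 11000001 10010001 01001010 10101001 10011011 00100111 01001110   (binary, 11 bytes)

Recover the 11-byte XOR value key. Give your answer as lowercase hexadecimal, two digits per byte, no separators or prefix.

Since C = plaintext ⊕ key, XORing both sides with plaintext gives key = plaintext ⊕ C.
 53 ⊕ 169 = 156
119 ⊕   7 = 112
 40 ⊕ 219 = 243
 96 ⊕ 162 = 194
 85 ⊕ 193 = 148
129 ⊕ 145 =  16
127 ⊕  74 =  53
165 ⊕ 169 =  12
122 ⊕ 155 = 225
 74 ⊕  39 = 109
221 ⊕  78 = 147

9c70f3c29410350ce16d93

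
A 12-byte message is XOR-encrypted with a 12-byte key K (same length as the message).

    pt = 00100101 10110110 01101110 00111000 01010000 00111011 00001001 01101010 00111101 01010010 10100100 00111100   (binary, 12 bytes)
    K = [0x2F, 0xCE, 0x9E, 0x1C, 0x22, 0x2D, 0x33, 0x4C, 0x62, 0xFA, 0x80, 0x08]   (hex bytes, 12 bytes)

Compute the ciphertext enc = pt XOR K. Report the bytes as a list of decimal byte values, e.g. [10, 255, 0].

[10, 120, 240, 36, 114, 22, 58, 38, 95, 168, 36, 52]

XOR is its own inverse, so applying the key byte-wise gives the result directly.
byte 0: 25 ⊕ 2f = 0a
byte 1: b6 ⊕ ce = 78
byte 2: 6e ⊕ 9e = f0
byte 3: 38 ⊕ 1c = 24
byte 4: 50 ⊕ 22 = 72
byte 5: 3b ⊕ 2d = 16
byte 6: 09 ⊕ 33 = 3a
byte 7: 6a ⊕ 4c = 26
byte 8: 3d ⊕ 62 = 5f
byte 9: 52 ⊕ fa = a8
byte 10: a4 ⊕ 80 = 24
byte 11: 3c ⊕ 08 = 34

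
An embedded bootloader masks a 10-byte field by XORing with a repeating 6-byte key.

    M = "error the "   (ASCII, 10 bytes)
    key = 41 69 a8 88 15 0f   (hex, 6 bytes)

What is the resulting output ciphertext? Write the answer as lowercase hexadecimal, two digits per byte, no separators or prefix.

241bdae7672f3501cda8

The 6-byte key repeats, so the effective keystream is 41 69 a8 88 15 0f 41 69 a8 88.
byte 0: 65 ⊕ 41 = 24
byte 1: 72 ⊕ 69 = 1b
byte 2: 72 ⊕ a8 = da
byte 3: 6f ⊕ 88 = e7
byte 4: 72 ⊕ 15 = 67
byte 5: 20 ⊕ 0f = 2f
byte 6: 74 ⊕ 41 = 35
byte 7: 68 ⊕ 69 = 01
byte 8: 65 ⊕ a8 = cd
byte 9: 20 ⊕ 88 = a8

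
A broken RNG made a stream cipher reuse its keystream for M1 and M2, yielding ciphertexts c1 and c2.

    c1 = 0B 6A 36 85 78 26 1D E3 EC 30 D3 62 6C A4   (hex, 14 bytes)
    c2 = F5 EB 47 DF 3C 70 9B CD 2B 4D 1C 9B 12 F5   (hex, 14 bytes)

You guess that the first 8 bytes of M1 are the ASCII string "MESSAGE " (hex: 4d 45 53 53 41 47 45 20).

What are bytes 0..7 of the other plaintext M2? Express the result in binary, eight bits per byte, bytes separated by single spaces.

10110011 11000100 00100010 00001001 00000101 00010001 11000011 00001110

First, c1 ⊕ c2 = (M1 ⊕ K) ⊕ (M2 ⊕ K) = M1 ⊕ M2, so the key drops out. Then M2 = (M1 ⊕ M2) ⊕ M1 over the first 8 bytes.
byte 0: (0b XOR f5) XOR 4d = fe XOR 4d = b3
byte 1: (6a XOR eb) XOR 45 = 81 XOR 45 = c4
byte 2: (36 XOR 47) XOR 53 = 71 XOR 53 = 22
byte 3: (85 XOR df) XOR 53 = 5a XOR 53 = 09
byte 4: (78 XOR 3c) XOR 41 = 44 XOR 41 = 05
byte 5: (26 XOR 70) XOR 47 = 56 XOR 47 = 11
byte 6: (1d XOR 9b) XOR 45 = 86 XOR 45 = c3
byte 7: (e3 XOR cd) XOR 20 = 2e XOR 20 = 0e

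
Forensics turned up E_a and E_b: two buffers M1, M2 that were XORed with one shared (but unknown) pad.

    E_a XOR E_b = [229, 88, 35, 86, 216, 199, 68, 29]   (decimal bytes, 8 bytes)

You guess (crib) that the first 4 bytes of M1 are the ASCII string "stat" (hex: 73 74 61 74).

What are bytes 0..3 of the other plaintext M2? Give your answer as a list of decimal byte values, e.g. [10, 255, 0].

Since E_a ⊕ E_b = M1 ⊕ M2, XORing with the guessed M1 bytes yields the corresponding M2 bytes: M2 = (E_a ⊕ E_b) ⊕ M1.
229 ⊕ 115 = 150
 88 ⊕ 116 =  44
 35 ⊕  97 =  66
 86 ⊕ 116 =  34

[150, 44, 66, 34]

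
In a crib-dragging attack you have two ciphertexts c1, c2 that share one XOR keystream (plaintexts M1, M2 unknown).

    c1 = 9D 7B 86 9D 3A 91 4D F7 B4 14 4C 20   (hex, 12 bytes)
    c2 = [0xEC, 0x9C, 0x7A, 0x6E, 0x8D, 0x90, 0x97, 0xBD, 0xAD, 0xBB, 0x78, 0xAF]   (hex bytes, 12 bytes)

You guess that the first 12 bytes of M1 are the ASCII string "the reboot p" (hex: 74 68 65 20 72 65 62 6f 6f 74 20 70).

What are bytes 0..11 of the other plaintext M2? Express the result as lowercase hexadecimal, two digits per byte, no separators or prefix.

058f99d3c564b82576db14ff

First, c1 ⊕ c2 = (M1 ⊕ K) ⊕ (M2 ⊕ K) = M1 ⊕ M2, so the key drops out. Then M2 = (M1 ⊕ M2) ⊕ M1 over the first 12 bytes.
byte 0: (9d ⊕ ec) ⊕ 74 = 71 ⊕ 74 = 05
byte 1: (7b ⊕ 9c) ⊕ 68 = e7 ⊕ 68 = 8f
byte 2: (86 ⊕ 7a) ⊕ 65 = fc ⊕ 65 = 99
byte 3: (9d ⊕ 6e) ⊕ 20 = f3 ⊕ 20 = d3
byte 4: (3a ⊕ 8d) ⊕ 72 = b7 ⊕ 72 = c5
byte 5: (91 ⊕ 90) ⊕ 65 = 01 ⊕ 65 = 64
byte 6: (4d ⊕ 97) ⊕ 62 = da ⊕ 62 = b8
byte 7: (f7 ⊕ bd) ⊕ 6f = 4a ⊕ 6f = 25
byte 8: (b4 ⊕ ad) ⊕ 6f = 19 ⊕ 6f = 76
byte 9: (14 ⊕ bb) ⊕ 74 = af ⊕ 74 = db
byte 10: (4c ⊕ 78) ⊕ 20 = 34 ⊕ 20 = 14
byte 11: (20 ⊕ af) ⊕ 70 = 8f ⊕ 70 = ff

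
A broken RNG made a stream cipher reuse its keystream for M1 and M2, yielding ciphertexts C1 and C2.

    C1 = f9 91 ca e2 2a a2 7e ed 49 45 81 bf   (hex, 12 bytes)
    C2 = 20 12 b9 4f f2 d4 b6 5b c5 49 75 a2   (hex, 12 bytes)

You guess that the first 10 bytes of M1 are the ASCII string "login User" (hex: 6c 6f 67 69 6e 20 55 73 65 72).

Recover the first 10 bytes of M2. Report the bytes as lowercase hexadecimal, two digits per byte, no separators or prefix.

First, C1 ⊕ C2 = (M1 ⊕ K) ⊕ (M2 ⊕ K) = M1 ⊕ M2, so the key drops out. Then M2 = (M1 ⊕ M2) ⊕ M1 over the first 10 bytes.
byte 0: (f9 ^ 20) ^ 6c = d9 ^ 6c = b5
byte 1: (91 ^ 12) ^ 6f = 83 ^ 6f = ec
byte 2: (ca ^ b9) ^ 67 = 73 ^ 67 = 14
byte 3: (e2 ^ 4f) ^ 69 = ad ^ 69 = c4
byte 4: (2a ^ f2) ^ 6e = d8 ^ 6e = b6
byte 5: (a2 ^ d4) ^ 20 = 76 ^ 20 = 56
byte 6: (7e ^ b6) ^ 55 = c8 ^ 55 = 9d
byte 7: (ed ^ 5b) ^ 73 = b6 ^ 73 = c5
byte 8: (49 ^ c5) ^ 65 = 8c ^ 65 = e9
byte 9: (45 ^ 49) ^ 72 = 0c ^ 72 = 7e

b5ec14c4b6569dc5e97e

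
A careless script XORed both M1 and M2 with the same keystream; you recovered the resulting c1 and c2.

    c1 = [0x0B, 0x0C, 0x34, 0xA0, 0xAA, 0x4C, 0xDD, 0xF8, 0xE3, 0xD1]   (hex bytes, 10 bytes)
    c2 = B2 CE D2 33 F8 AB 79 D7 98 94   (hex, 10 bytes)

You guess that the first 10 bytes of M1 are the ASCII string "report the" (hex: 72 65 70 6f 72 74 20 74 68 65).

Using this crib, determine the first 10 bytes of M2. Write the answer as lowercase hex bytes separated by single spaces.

cb a7 96 fc 20 93 84 5b 13 20

First, c1 ⊕ c2 = (M1 ⊕ K) ⊕ (M2 ⊕ K) = M1 ⊕ M2, so the key drops out. Then M2 = (M1 ⊕ M2) ⊕ M1 over the first 10 bytes.
byte 0: (0b xor b2) xor 72 = b9 xor 72 = cb
byte 1: (0c xor ce) xor 65 = c2 xor 65 = a7
byte 2: (34 xor d2) xor 70 = e6 xor 70 = 96
byte 3: (a0 xor 33) xor 6f = 93 xor 6f = fc
byte 4: (aa xor f8) xor 72 = 52 xor 72 = 20
byte 5: (4c xor ab) xor 74 = e7 xor 74 = 93
byte 6: (dd xor 79) xor 20 = a4 xor 20 = 84
byte 7: (f8 xor d7) xor 74 = 2f xor 74 = 5b
byte 8: (e3 xor 98) xor 68 = 7b xor 68 = 13
byte 9: (d1 xor 94) xor 65 = 45 xor 65 = 20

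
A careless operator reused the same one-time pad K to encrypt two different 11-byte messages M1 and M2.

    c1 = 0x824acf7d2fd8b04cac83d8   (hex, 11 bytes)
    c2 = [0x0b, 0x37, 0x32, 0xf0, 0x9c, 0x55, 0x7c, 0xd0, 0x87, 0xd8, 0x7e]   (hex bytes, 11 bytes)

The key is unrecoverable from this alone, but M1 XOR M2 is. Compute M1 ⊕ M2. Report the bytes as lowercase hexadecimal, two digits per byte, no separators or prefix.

c1 ⊕ c2 = (M1 ⊕ K) ⊕ (M2 ⊕ K) = M1 ⊕ M2 — the shared key cancels under XOR.
130 xor  11 = 137
 74 xor  55 = 125
207 xor  50 = 253
125 xor 240 = 141
 47 xor 156 = 179
216 xor  85 = 141
176 xor 124 = 204
 76 xor 208 = 156
172 xor 135 =  43
131 xor 216 =  91
216 xor 126 = 166

897dfd8db38dcc9c2b5ba6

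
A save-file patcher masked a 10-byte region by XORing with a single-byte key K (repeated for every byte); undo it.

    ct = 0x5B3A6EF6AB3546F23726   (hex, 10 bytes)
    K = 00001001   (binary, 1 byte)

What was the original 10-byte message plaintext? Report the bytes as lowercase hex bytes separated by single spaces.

52 33 67 ff a2 3c 4f fb 3e 2f

The 1-byte key repeats, so the effective keystream is 09 09 09 09 09 09 09 09 09 09.
byte 0: 5b xor 09 = 52
byte 1: 3a xor 09 = 33
byte 2: 6e xor 09 = 67
byte 3: f6 xor 09 = ff
byte 4: ab xor 09 = a2
byte 5: 35 xor 09 = 3c
byte 6: 46 xor 09 = 4f
byte 7: f2 xor 09 = fb
byte 8: 37 xor 09 = 3e
byte 9: 26 xor 09 = 2f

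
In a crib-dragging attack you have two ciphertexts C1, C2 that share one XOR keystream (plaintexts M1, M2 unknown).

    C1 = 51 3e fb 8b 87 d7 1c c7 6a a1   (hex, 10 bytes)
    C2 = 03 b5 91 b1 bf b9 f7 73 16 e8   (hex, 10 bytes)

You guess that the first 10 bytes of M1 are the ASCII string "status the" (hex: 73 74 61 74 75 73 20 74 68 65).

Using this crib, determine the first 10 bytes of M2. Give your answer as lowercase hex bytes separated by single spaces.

First, C1 ⊕ C2 = (M1 ⊕ K) ⊕ (M2 ⊕ K) = M1 ⊕ M2, so the key drops out. Then M2 = (M1 ⊕ M2) ⊕ M1 over the first 10 bytes.
byte 0: (51 XOR 03) XOR 73 = 52 XOR 73 = 21
byte 1: (3e XOR b5) XOR 74 = 8b XOR 74 = ff
byte 2: (fb XOR 91) XOR 61 = 6a XOR 61 = 0b
byte 3: (8b XOR b1) XOR 74 = 3a XOR 74 = 4e
byte 4: (87 XOR bf) XOR 75 = 38 XOR 75 = 4d
byte 5: (d7 XOR b9) XOR 73 = 6e XOR 73 = 1d
byte 6: (1c XOR f7) XOR 20 = eb XOR 20 = cb
byte 7: (c7 XOR 73) XOR 74 = b4 XOR 74 = c0
byte 8: (6a XOR 16) XOR 68 = 7c XOR 68 = 14
byte 9: (a1 XOR e8) XOR 65 = 49 XOR 65 = 2c

21 ff 0b 4e 4d 1d cb c0 14 2c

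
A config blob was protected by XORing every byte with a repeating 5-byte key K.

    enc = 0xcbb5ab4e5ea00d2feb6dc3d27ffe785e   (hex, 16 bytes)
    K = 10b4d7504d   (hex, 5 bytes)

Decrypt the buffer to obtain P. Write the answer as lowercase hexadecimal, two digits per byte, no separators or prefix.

The 5-byte key repeats, so the effective keystream is 10 b4 d7 50 4d 10 b4 d7 50 4d 10 b4 d7 50 4d 10.
byte 0: cb xor 10 = db
byte 1: b5 xor b4 = 01
byte 2: ab xor d7 = 7c
byte 3: 4e xor 50 = 1e
byte 4: 5e xor 4d = 13
byte 5: a0 xor 10 = b0
byte 6: 0d xor b4 = b9
byte 7: 2f xor d7 = f8
byte 8: eb xor 50 = bb
byte 9: 6d xor 4d = 20
byte 10: c3 xor 10 = d3
byte 11: d2 xor b4 = 66
byte 12: 7f xor d7 = a8
byte 13: fe xor 50 = ae
byte 14: 78 xor 4d = 35
byte 15: 5e xor 10 = 4e

db017c1e13b0b9f8bb20d366a8ae354e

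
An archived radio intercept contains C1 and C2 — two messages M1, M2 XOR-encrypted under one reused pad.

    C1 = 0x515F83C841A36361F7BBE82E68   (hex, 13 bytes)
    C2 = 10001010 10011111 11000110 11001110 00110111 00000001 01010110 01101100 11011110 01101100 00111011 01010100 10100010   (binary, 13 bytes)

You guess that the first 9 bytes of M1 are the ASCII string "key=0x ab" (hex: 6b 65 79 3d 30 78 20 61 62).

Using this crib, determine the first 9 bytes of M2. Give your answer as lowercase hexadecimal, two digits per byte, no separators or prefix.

b0a53c3b46da156c4b

First, C1 ⊕ C2 = (M1 ⊕ K) ⊕ (M2 ⊕ K) = M1 ⊕ M2, so the key drops out. Then M2 = (M1 ⊕ M2) ⊕ M1 over the first 9 bytes.
byte 0: (51 ^ 8a) ^ 6b = db ^ 6b = b0
byte 1: (5f ^ 9f) ^ 65 = c0 ^ 65 = a5
byte 2: (83 ^ c6) ^ 79 = 45 ^ 79 = 3c
byte 3: (c8 ^ ce) ^ 3d = 06 ^ 3d = 3b
byte 4: (41 ^ 37) ^ 30 = 76 ^ 30 = 46
byte 5: (a3 ^ 01) ^ 78 = a2 ^ 78 = da
byte 6: (63 ^ 56) ^ 20 = 35 ^ 20 = 15
byte 7: (61 ^ 6c) ^ 61 = 0d ^ 61 = 6c
byte 8: (f7 ^ de) ^ 62 = 29 ^ 62 = 4b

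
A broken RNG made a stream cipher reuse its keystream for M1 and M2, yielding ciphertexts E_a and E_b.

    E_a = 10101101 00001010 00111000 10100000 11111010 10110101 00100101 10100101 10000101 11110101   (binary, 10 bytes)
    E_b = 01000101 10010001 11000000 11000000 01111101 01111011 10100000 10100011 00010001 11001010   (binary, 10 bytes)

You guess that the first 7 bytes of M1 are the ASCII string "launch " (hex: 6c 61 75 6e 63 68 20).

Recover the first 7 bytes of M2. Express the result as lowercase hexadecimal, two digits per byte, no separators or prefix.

84fa8d0ee4a6a5

First, E_a ⊕ E_b = (M1 ⊕ K) ⊕ (M2 ⊕ K) = M1 ⊕ M2, so the key drops out. Then M2 = (M1 ⊕ M2) ⊕ M1 over the first 7 bytes.
byte 0: (ad ^ 45) ^ 6c = e8 ^ 6c = 84
byte 1: (0a ^ 91) ^ 61 = 9b ^ 61 = fa
byte 2: (38 ^ c0) ^ 75 = f8 ^ 75 = 8d
byte 3: (a0 ^ c0) ^ 6e = 60 ^ 6e = 0e
byte 4: (fa ^ 7d) ^ 63 = 87 ^ 63 = e4
byte 5: (b5 ^ 7b) ^ 68 = ce ^ 68 = a6
byte 6: (25 ^ a0) ^ 20 = 85 ^ 20 = a5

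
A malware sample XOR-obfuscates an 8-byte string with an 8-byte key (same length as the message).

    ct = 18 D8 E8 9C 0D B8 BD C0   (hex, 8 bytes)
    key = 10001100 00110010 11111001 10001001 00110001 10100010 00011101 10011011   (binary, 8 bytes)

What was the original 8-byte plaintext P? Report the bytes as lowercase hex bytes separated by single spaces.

94 ea 11 15 3c 1a a0 5b

18 ⊕ 8c = 94
d8 ⊕ 32 = ea
e8 ⊕ f9 = 11
9c ⊕ 89 = 15
0d ⊕ 31 = 3c
b8 ⊕ a2 = 1a
bd ⊕ 1d = a0
c0 ⊕ 9b = 5b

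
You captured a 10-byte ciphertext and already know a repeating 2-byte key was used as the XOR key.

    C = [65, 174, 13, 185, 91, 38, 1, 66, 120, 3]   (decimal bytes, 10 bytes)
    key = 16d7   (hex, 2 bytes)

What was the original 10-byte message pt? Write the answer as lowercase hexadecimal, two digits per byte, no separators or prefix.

57791b6e4df117956ed4

The 2-byte key repeats, so the effective keystream is 16 d7 16 d7 16 d7 16 d7 16 d7.
byte 0: 41 xor 16 = 57
byte 1: ae xor d7 = 79
byte 2: 0d xor 16 = 1b
byte 3: b9 xor d7 = 6e
byte 4: 5b xor 16 = 4d
byte 5: 26 xor d7 = f1
byte 6: 01 xor 16 = 17
byte 7: 42 xor d7 = 95
byte 8: 78 xor 16 = 6e
byte 9: 03 xor d7 = d4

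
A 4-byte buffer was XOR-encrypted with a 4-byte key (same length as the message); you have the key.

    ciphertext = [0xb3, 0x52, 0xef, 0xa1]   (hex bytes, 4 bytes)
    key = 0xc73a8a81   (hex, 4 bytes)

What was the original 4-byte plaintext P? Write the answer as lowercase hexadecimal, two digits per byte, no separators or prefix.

74686520

b3 XOR c7 = 74
52 XOR 3a = 68
ef XOR 8a = 65
a1 XOR 81 = 20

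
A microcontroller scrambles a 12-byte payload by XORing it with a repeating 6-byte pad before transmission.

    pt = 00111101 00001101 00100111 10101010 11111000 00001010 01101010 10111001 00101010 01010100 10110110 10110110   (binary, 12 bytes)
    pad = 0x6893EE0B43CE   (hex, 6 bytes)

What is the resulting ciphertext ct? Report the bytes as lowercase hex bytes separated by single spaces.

55 9e c9 a1 bb c4 02 2a c4 5f f5 78

The 6-byte key repeats, so the effective keystream is 68 93 ee 0b 43 ce 68 93 ee 0b 43 ce.
byte 0:  61 ^ 104 =  85
byte 1:  13 ^ 147 = 158
byte 2:  39 ^ 238 = 201
byte 3: 170 ^  11 = 161
byte 4: 248 ^  67 = 187
byte 5:  10 ^ 206 = 196
byte 6: 106 ^ 104 =   2
byte 7: 185 ^ 147 =  42
byte 8:  42 ^ 238 = 196
byte 9:  84 ^  11 =  95
byte 10: 182 ^  67 = 245
byte 11: 182 ^ 206 = 120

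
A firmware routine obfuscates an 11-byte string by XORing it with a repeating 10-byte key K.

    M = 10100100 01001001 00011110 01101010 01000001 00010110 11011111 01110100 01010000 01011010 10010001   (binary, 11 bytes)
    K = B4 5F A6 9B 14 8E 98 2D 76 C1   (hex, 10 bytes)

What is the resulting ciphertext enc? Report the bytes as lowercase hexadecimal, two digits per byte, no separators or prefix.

1016b8f155984759269b25

The 10-byte key repeats, so the effective keystream is b4 5f a6 9b 14 8e 98 2d 76 c1 b4.
byte 0: a4 ^ b4 = 10
byte 1: 49 ^ 5f = 16
byte 2: 1e ^ a6 = b8
byte 3: 6a ^ 9b = f1
byte 4: 41 ^ 14 = 55
byte 5: 16 ^ 8e = 98
byte 6: df ^ 98 = 47
byte 7: 74 ^ 2d = 59
byte 8: 50 ^ 76 = 26
byte 9: 5a ^ c1 = 9b
byte 10: 91 ^ b4 = 25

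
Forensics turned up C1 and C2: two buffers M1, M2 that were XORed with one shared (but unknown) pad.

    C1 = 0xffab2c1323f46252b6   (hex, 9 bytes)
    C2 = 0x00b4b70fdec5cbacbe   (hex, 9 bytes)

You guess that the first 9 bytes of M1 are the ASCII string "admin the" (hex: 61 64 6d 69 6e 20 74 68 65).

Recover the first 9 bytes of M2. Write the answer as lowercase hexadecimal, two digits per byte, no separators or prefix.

9e7bf6759311dd966d

First, C1 ⊕ C2 = (M1 ⊕ K) ⊕ (M2 ⊕ K) = M1 ⊕ M2, so the key drops out. Then M2 = (M1 ⊕ M2) ⊕ M1 over the first 9 bytes.
byte 0: (ff ⊕ 00) ⊕ 61 = ff ⊕ 61 = 9e
byte 1: (ab ⊕ b4) ⊕ 64 = 1f ⊕ 64 = 7b
byte 2: (2c ⊕ b7) ⊕ 6d = 9b ⊕ 6d = f6
byte 3: (13 ⊕ 0f) ⊕ 69 = 1c ⊕ 69 = 75
byte 4: (23 ⊕ de) ⊕ 6e = fd ⊕ 6e = 93
byte 5: (f4 ⊕ c5) ⊕ 20 = 31 ⊕ 20 = 11
byte 6: (62 ⊕ cb) ⊕ 74 = a9 ⊕ 74 = dd
byte 7: (52 ⊕ ac) ⊕ 68 = fe ⊕ 68 = 96
byte 8: (b6 ⊕ be) ⊕ 65 = 08 ⊕ 65 = 6d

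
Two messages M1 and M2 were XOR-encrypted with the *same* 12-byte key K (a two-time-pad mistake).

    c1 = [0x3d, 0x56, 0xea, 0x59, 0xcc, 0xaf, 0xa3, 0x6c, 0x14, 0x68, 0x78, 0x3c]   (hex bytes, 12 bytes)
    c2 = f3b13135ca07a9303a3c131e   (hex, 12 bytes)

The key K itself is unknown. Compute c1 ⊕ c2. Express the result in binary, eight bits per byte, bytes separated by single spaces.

11001110 11100111 11011011 01101100 00000110 10101000 00001010 01011100 00101110 01010100 01101011 00100010

c1 ⊕ c2 = (M1 ⊕ K) ⊕ (M2 ⊕ K) = M1 ⊕ M2 — the shared key cancels under XOR.
3d xor f3 = ce
56 xor b1 = e7
ea xor 31 = db
59 xor 35 = 6c
cc xor ca = 06
af xor 07 = a8
a3 xor a9 = 0a
6c xor 30 = 5c
14 xor 3a = 2e
68 xor 3c = 54
78 xor 13 = 6b
3c xor 1e = 22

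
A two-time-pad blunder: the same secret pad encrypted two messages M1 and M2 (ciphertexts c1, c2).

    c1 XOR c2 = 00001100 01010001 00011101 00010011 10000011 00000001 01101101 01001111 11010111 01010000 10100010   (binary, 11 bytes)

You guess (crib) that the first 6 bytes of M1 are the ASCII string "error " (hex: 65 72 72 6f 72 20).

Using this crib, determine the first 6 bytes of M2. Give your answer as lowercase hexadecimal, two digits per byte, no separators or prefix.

Since c1 ⊕ c2 = M1 ⊕ M2, XORing with the guessed M1 bytes yields the corresponding M2 bytes: M2 = (c1 ⊕ c2) ⊕ M1.
byte 0: 00001100 ⊕ 01100101 = 01101001
byte 1: 01010001 ⊕ 01110010 = 00100011
byte 2: 00011101 ⊕ 01110010 = 01101111
byte 3: 00010011 ⊕ 01101111 = 01111100
byte 4: 10000011 ⊕ 01110010 = 11110001
byte 5: 00000001 ⊕ 00100000 = 00100001

69236f7cf121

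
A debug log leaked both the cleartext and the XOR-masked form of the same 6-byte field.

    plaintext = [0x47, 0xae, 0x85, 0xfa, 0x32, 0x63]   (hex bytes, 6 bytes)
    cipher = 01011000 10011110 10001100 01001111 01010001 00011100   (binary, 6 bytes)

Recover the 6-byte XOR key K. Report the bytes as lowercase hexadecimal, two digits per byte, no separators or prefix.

1f3009b5637f

Since cipher = plaintext ⊕ K, XORing both sides with plaintext gives K = plaintext ⊕ cipher.
01000111 xor 01011000 = 00011111
10101110 xor 10011110 = 00110000
10000101 xor 10001100 = 00001001
11111010 xor 01001111 = 10110101
00110010 xor 01010001 = 01100011
01100011 xor 00011100 = 01111111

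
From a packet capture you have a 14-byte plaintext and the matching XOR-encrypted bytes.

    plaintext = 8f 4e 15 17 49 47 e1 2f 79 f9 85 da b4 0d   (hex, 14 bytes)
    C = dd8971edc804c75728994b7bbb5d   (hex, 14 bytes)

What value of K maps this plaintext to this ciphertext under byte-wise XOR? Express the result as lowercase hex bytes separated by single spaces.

Since C = plaintext ⊕ K, XORing both sides with plaintext gives K = plaintext ⊕ C.
8f xor dd = 52
4e xor 89 = c7
15 xor 71 = 64
17 xor ed = fa
49 xor c8 = 81
47 xor 04 = 43
e1 xor c7 = 26
2f xor 57 = 78
79 xor 28 = 51
f9 xor 99 = 60
85 xor 4b = ce
da xor 7b = a1
b4 xor bb = 0f
0d xor 5d = 50

52 c7 64 fa 81 43 26 78 51 60 ce a1 0f 50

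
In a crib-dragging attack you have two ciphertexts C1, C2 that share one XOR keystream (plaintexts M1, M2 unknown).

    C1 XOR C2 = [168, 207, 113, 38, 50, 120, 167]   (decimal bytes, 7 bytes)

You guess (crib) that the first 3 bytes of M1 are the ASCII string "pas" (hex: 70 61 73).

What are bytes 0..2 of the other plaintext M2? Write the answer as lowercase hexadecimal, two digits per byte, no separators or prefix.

d8ae02

Since C1 ⊕ C2 = M1 ⊕ M2, XORing with the guessed M1 bytes yields the corresponding M2 bytes: M2 = (C1 ⊕ C2) ⊕ M1.
byte 0: a8 XOR 70 = d8
byte 1: cf XOR 61 = ae
byte 2: 71 XOR 73 = 02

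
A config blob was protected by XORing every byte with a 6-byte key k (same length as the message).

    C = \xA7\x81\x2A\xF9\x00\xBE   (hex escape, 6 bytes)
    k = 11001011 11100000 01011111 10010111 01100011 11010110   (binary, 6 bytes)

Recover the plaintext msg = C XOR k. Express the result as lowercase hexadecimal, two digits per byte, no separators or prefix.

6c61756e6368

XOR is its own inverse, so applying the key byte-wise gives the result directly.
byte 0: 167 XOR 203 = 108
byte 1: 129 XOR 224 =  97
byte 2:  42 XOR  95 = 117
byte 3: 249 XOR 151 = 110
byte 4:   0 XOR  99 =  99
byte 5: 190 XOR 214 = 104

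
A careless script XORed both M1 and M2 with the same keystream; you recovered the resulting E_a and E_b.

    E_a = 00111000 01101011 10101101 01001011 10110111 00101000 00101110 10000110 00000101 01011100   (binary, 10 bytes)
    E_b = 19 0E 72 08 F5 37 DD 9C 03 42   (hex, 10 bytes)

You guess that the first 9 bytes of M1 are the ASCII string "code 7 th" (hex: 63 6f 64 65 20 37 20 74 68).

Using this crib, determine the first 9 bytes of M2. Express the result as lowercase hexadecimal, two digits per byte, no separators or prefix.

420abb266228d36e6e

First, E_a ⊕ E_b = (M1 ⊕ K) ⊕ (M2 ⊕ K) = M1 ⊕ M2, so the key drops out. Then M2 = (M1 ⊕ M2) ⊕ M1 over the first 9 bytes.
byte 0: (38 ^ 19) ^ 63 = 21 ^ 63 = 42
byte 1: (6b ^ 0e) ^ 6f = 65 ^ 6f = 0a
byte 2: (ad ^ 72) ^ 64 = df ^ 64 = bb
byte 3: (4b ^ 08) ^ 65 = 43 ^ 65 = 26
byte 4: (b7 ^ f5) ^ 20 = 42 ^ 20 = 62
byte 5: (28 ^ 37) ^ 37 = 1f ^ 37 = 28
byte 6: (2e ^ dd) ^ 20 = f3 ^ 20 = d3
byte 7: (86 ^ 9c) ^ 74 = 1a ^ 74 = 6e
byte 8: (05 ^ 03) ^ 68 = 06 ^ 68 = 6e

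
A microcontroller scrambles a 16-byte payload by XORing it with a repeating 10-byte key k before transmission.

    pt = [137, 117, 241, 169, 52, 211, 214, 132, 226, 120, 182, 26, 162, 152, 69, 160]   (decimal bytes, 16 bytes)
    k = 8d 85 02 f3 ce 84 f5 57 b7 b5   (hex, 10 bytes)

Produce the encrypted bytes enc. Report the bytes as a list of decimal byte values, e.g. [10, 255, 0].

[4, 240, 243, 90, 250, 87, 35, 211, 85, 205, 59, 159, 160, 107, 139, 36]

The 10-byte key repeats, so the effective keystream is 8d 85 02 f3 ce 84 f5 57 b7 b5 8d 85 02 f3 ce 84.
byte 0: 137 XOR 141 =   4
byte 1: 117 XOR 133 = 240
byte 2: 241 XOR   2 = 243
byte 3: 169 XOR 243 =  90
byte 4:  52 XOR 206 = 250
byte 5: 211 XOR 132 =  87
byte 6: 214 XOR 245 =  35
byte 7: 132 XOR  87 = 211
byte 8: 226 XOR 183 =  85
byte 9: 120 XOR 181 = 205
byte 10: 182 XOR 141 =  59
byte 11:  26 XOR 133 = 159
byte 12: 162 XOR   2 = 160
byte 13: 152 XOR 243 = 107
byte 14:  69 XOR 206 = 139
byte 15: 160 XOR 132 =  36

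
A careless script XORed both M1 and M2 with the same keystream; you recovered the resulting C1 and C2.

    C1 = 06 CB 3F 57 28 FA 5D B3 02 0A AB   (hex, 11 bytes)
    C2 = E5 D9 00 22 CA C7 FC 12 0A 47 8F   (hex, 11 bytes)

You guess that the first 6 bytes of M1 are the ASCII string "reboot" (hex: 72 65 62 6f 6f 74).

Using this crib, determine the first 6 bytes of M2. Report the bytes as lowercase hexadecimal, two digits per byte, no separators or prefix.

91775d1a8d49

First, C1 ⊕ C2 = (M1 ⊕ K) ⊕ (M2 ⊕ K) = M1 ⊕ M2, so the key drops out. Then M2 = (M1 ⊕ M2) ⊕ M1 over the first 6 bytes.
byte 0: (06 XOR e5) XOR 72 = e3 XOR 72 = 91
byte 1: (cb XOR d9) XOR 65 = 12 XOR 65 = 77
byte 2: (3f XOR 00) XOR 62 = 3f XOR 62 = 5d
byte 3: (57 XOR 22) XOR 6f = 75 XOR 6f = 1a
byte 4: (28 XOR ca) XOR 6f = e2 XOR 6f = 8d
byte 5: (fa XOR c7) XOR 74 = 3d XOR 74 = 49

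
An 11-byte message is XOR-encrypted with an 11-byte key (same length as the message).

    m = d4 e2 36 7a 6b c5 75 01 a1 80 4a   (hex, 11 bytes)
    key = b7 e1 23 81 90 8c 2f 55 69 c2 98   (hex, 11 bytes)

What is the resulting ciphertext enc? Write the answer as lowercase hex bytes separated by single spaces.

63 03 15 fb fb 49 5a 54 c8 42 d2

byte 0: 212 XOR 183 =  99
byte 1: 226 XOR 225 =   3
byte 2:  54 XOR  35 =  21
byte 3: 122 XOR 129 = 251
byte 4: 107 XOR 144 = 251
byte 5: 197 XOR 140 =  73
byte 6: 117 XOR  47 =  90
byte 7:   1 XOR  85 =  84
byte 8: 161 XOR 105 = 200
byte 9: 128 XOR 194 =  66
byte 10:  74 XOR 152 = 210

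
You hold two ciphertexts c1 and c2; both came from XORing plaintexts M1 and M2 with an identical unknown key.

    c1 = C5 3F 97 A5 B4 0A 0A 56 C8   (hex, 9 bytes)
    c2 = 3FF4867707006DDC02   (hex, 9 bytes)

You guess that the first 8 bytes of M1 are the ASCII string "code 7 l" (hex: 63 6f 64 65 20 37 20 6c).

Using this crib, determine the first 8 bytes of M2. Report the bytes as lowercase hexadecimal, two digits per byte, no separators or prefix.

99a475b7933d47e6

First, c1 ⊕ c2 = (M1 ⊕ K) ⊕ (M2 ⊕ K) = M1 ⊕ M2, so the key drops out. Then M2 = (M1 ⊕ M2) ⊕ M1 over the first 8 bytes.
byte 0: (c5 ⊕ 3f) ⊕ 63 = fa ⊕ 63 = 99
byte 1: (3f ⊕ f4) ⊕ 6f = cb ⊕ 6f = a4
byte 2: (97 ⊕ 86) ⊕ 64 = 11 ⊕ 64 = 75
byte 3: (a5 ⊕ 77) ⊕ 65 = d2 ⊕ 65 = b7
byte 4: (b4 ⊕ 07) ⊕ 20 = b3 ⊕ 20 = 93
byte 5: (0a ⊕ 00) ⊕ 37 = 0a ⊕ 37 = 3d
byte 6: (0a ⊕ 6d) ⊕ 20 = 67 ⊕ 20 = 47
byte 7: (56 ⊕ dc) ⊕ 6c = 8a ⊕ 6c = e6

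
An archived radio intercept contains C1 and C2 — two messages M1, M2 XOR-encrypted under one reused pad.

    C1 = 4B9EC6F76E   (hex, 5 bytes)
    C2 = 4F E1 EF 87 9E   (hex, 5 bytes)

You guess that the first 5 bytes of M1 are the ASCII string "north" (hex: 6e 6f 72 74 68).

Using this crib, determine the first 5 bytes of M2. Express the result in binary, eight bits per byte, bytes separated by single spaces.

First, C1 ⊕ C2 = (M1 ⊕ K) ⊕ (M2 ⊕ K) = M1 ⊕ M2, so the key drops out. Then M2 = (M1 ⊕ M2) ⊕ M1 over the first 5 bytes.
byte 0: (4b XOR 4f) XOR 6e = 04 XOR 6e = 6a
byte 1: (9e XOR e1) XOR 6f = 7f XOR 6f = 10
byte 2: (c6 XOR ef) XOR 72 = 29 XOR 72 = 5b
byte 3: (f7 XOR 87) XOR 74 = 70 XOR 74 = 04
byte 4: (6e XOR 9e) XOR 68 = f0 XOR 68 = 98

01101010 00010000 01011011 00000100 10011000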